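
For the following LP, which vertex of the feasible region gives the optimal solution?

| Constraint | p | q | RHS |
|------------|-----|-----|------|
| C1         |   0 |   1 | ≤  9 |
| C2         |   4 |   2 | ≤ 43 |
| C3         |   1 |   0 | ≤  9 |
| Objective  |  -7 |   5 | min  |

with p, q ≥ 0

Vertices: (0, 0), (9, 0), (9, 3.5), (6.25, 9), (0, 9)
Evaluating z = -7p + 5q at each vertex:
  (0, 0): z = 0
  (9, 0): z = -63
  (9, 3.5): z = -45.5
  (6.25, 9): z = 1.25
  (0, 9): z = 45

The smallest value is z = -63, attained at (9, 0).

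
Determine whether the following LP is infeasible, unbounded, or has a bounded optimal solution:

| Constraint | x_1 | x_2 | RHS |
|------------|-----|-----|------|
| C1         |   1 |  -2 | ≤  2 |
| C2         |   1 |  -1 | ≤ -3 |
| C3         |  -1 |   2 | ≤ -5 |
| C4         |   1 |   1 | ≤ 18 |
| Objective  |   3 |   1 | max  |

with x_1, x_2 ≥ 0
C1 requires x_1 - 2x_2 ≤ 2, while C3 (-x_1 + 2x_2 ≤ -5) is equivalent to x_1 - 2x_2 ≥ 5. Together they would need 5 ≤ x_1 - 2x_2 ≤ 2, which is impossible since 5 > 2. No point satisfies all constraints.

Infeasible: no point satisfies all constraints simultaneously.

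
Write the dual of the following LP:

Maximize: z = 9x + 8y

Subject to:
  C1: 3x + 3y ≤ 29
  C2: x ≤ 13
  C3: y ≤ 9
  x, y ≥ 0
Minimize: z = 29y1 + 13y2 + 9y3

Subject to:
  C1: -3y1 - y2 ≤ -9
  C2: -3y1 - y3 ≤ -8
  y1, y2, y3 ≥ 0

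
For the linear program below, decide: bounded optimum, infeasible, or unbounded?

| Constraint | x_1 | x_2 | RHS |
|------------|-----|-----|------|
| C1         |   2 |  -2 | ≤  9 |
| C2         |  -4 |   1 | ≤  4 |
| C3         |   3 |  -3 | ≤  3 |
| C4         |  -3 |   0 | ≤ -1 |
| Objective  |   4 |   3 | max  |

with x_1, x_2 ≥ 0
Feasible point: (1, 0) satisfies every constraint, so the LP is feasible.
Direction d = (1, 1): for each constraint row a, a·d ≤ 0 —
  (2)(1) + (-2)(1) = 0 ≤ 0
  (-4)(1) + (1)(1) = -3 ≤ 0
  (3)(1) + (-3)(1) = 0 ≤ 0
  (-3)(1) + (0)(1) = -3 ≤ 0
and d ≥ 0, so (1, 0) + t·d stays feasible for every t ≥ 0. Along this ray z = 4x_1 + 3x_2 changes by 7 per unit t, so z → +∞.

Unbounded — the objective can increase without bound over the feasible region.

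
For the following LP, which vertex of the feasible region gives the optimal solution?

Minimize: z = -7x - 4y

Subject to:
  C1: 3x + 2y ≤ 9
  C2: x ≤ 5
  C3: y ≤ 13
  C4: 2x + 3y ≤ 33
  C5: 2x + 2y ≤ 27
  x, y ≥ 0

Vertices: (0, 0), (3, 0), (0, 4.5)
Evaluating z = -7x - 4y at each vertex:
  (0, 0): z = 0
  (3, 0): z = -21
  (0, 4.5): z = -18

The smallest value is z = -21, attained at (3, 0).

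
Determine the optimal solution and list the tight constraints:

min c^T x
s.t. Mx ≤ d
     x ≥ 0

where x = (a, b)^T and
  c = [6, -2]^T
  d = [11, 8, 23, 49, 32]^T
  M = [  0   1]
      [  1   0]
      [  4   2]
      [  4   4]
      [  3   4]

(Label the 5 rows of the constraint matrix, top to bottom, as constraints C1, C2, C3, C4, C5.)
Optimal: a = 0, b = 8
Slack at optimum:
  C1: slack = 3
  C2: slack = 8
  C3: slack = 7
  C4: slack = 17
  C5: slack = 0 (binding)
  a ≥ 0: a = 0 (binding)
  b ≥ 0: b = 8
Binding constraints: C5, a ≥ 0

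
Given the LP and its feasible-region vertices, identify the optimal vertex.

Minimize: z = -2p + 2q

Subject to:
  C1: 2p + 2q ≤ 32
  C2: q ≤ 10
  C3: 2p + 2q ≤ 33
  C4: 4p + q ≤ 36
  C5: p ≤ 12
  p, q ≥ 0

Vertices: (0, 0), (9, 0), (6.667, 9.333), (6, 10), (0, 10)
Evaluating z = -2p + 2q at each vertex:
  (0, 0): z = 0
  (9, 0): z = -18
  (6.667, 9.333): z = 5.333
  (6, 10): z = 8
  (0, 10): z = 20

The smallest value is z = -18, attained at (9, 0).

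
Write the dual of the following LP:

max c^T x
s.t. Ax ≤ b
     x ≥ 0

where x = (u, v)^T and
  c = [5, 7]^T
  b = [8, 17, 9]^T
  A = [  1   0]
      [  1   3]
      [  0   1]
Minimize: z = 8y1 + 17y2 + 9y3

Subject to:
  C1: -y1 - y2 ≤ -5
  C2: -3y2 - y3 ≤ -7
  y1, y2, y3 ≥ 0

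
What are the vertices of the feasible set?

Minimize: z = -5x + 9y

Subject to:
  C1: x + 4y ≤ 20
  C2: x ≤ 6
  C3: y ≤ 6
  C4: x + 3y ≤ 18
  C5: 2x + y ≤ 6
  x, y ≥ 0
Each vertex is the intersection of two constraint boundaries that also satisfies all remaining constraints:
  x = 0 and y = 0 → (0, 0)
  2x + y = 6 and y = 0 → (3, 0)
  x + 4y = 20 and 2x + y = 6 → (0.5714, 4.857)
  x + 4y = 20 and x = 0 → (0, 5)

Vertices: (0, 0), (3, 0), (0.5714, 4.857), (0, 5)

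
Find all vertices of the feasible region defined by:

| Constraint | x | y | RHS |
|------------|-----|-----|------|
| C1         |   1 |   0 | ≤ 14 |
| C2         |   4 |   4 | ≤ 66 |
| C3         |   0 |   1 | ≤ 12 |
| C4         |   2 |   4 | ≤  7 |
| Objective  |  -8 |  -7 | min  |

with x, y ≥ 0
Each vertex is the intersection of two constraint boundaries that also satisfies all remaining constraints:
  x = 0 and y = 0 → (0, 0)
  2x + 4y = 7 and y = 0 → (3.5, 0)
  2x + 4y = 7 and x = 0 → (0, 1.75)

Vertices: (0, 0), (3.5, 0), (0, 1.75)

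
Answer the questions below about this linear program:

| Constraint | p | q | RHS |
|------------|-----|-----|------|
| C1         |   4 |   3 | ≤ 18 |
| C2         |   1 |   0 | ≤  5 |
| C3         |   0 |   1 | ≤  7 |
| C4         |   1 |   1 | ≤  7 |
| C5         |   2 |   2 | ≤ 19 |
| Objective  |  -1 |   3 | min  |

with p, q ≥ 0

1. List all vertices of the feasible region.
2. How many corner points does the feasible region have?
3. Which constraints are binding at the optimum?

1. (0, 0), (4.5, 0), (0, 6)
2. 3
3. C1, q ≥ 0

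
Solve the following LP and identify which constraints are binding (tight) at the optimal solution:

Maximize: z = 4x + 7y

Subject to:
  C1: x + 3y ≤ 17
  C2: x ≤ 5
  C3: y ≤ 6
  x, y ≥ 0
Optimal: x = 5, y = 4
Slack at optimum:
  C1: slack = 0 (binding)
  C2: slack = 0 (binding)
  C3: slack = 2
  x ≥ 0: x = 5
  y ≥ 0: y = 4
Binding constraints: C1, C2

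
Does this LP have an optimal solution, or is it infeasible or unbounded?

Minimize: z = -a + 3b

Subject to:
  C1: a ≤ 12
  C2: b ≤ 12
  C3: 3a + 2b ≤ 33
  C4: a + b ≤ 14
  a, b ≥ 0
The point (11, 0) satisfies every constraint, so the LP is feasible; the constraints give a ≤ 12 and b ≤ 12, which with a, b ≥ 0 keep the feasible region inside a bounded box. A feasible, bounded LP attains a finite optimum at a vertex.

Bounded optimum: z* = -11 at (11, 0).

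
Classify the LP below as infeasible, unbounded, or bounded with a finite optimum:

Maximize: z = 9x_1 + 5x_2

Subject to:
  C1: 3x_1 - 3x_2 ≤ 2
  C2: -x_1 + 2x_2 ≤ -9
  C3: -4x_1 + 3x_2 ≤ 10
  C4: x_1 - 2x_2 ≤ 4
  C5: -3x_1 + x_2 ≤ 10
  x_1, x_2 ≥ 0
C4 requires x_1 - 2x_2 ≤ 4, while C2 (-x_1 + 2x_2 ≤ -9) is equivalent to x_1 - 2x_2 ≥ 9. Together they would need 9 ≤ x_1 - 2x_2 ≤ 4, which is impossible since 9 > 4. No point satisfies all constraints.

The feasible region is empty; the LP is infeasible.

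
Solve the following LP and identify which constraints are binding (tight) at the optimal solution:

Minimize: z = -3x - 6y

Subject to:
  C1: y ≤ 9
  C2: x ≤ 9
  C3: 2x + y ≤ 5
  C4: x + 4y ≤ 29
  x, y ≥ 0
Optimal: x = 0, y = 5
Slack at optimum:
  C1: slack = 4
  C2: slack = 9
  C3: slack = 0 (binding)
  C4: slack = 9
  x ≥ 0: x = 0 (binding)
  y ≥ 0: y = 5
Binding constraints: C3, x ≥ 0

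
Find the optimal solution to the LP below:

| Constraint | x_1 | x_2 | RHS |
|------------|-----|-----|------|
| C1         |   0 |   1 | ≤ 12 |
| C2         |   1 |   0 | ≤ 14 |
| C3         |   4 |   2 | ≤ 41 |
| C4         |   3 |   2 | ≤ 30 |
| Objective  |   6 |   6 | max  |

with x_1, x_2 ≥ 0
x_1 = 2, x_2 = 12, z = 84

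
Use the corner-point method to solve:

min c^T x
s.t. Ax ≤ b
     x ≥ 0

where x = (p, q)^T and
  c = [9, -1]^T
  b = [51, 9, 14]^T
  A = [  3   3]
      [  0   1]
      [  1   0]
Each vertex is the intersection of two constraint boundaries that also satisfies all remaining constraints:
  p = 0 and q = 0 → (0, 0)
  p = 14 and q = 0 → (14, 0)
  3p + 3q = 51 and p = 14 → (14, 3)
  3p + 3q = 51 and q = 9 → (8, 9)
  q = 9 and p = 0 → (0, 9)

Evaluating z = 9p - q at each vertex:
  (0, 0): z = 0
  (14, 0): z = 126
  (14, 3): z = 123
  (8, 9): z = 63
  (0, 9): z = -9

The minimum is at (0, 9) with z = -9.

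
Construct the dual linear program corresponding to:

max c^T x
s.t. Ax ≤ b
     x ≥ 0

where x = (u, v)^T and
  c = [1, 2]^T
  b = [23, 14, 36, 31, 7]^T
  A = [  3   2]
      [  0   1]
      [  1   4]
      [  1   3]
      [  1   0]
Minimize: z = 23y1 + 14y2 + 36y3 + 31y4 + 7y5

Subject to:
  C1: -3y1 - y3 - y4 - y5 ≤ -1
  C2: -2y1 - y2 - 4y3 - 3y4 ≤ -2
  y1, y2, y3, y4, y5 ≥ 0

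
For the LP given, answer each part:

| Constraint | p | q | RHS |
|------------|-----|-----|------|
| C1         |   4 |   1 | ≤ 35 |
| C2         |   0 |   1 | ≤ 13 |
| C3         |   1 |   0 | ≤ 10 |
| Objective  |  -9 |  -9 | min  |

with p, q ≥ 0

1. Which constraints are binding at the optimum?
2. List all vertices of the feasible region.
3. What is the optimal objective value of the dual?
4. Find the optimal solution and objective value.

1. C1, C2
2. (0, 0), (8.75, 0), (5.5, 13), (0, 13)
3. -166.5 (by strong duality, equal to the primal optimum)
4. p = 5.5, q = 13, z = -166.5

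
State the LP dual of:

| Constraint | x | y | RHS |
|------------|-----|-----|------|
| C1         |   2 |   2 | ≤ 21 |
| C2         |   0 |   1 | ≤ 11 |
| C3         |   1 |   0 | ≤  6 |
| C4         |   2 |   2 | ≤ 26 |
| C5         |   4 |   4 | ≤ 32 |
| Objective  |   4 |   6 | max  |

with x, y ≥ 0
Minimize: z = 21y1 + 11y2 + 6y3 + 26y4 + 32y5

Subject to:
  C1: -2y1 - y3 - 2y4 - 4y5 ≤ -4
  C2: -2y1 - y2 - 2y4 - 4y5 ≤ -6
  y1, y2, y3, y4, y5 ≥ 0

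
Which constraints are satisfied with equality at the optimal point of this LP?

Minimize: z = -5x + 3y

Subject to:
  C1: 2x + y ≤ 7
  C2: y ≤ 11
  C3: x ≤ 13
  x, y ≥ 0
Optimal: x = 3.5, y = 0
Slack at optimum:
  C1: slack = 0 (binding)
  C2: slack = 11
  C3: slack = 9.5
  x ≥ 0: x = 3.5
  y ≥ 0: y = 0 (binding)
Binding constraints: C1, y ≥ 0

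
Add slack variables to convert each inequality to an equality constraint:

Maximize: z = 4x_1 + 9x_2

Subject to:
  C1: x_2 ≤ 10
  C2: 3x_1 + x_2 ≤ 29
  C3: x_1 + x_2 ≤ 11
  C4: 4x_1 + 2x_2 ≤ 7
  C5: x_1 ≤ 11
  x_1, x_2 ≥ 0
max z = 4x_1 + 9x_2

s.t.
  x_2 + s1 = 10
  3x_1 + x_2 + s2 = 29
  x_1 + x_2 + s3 = 11
  4x_1 + 2x_2 + s4 = 7
  x_1 + s5 = 11
  x_1, x_2, s1, s2, s3, s4, s5 ≥ 0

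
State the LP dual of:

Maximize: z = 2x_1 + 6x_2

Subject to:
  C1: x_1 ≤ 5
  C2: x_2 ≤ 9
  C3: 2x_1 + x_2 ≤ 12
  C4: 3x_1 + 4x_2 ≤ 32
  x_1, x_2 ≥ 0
Minimize: z = 5y1 + 9y2 + 12y3 + 32y4

Subject to:
  C1: -y1 - 2y3 - 3y4 ≤ -2
  C2: -y2 - y3 - 4y4 ≤ -6
  y1, y2, y3, y4 ≥ 0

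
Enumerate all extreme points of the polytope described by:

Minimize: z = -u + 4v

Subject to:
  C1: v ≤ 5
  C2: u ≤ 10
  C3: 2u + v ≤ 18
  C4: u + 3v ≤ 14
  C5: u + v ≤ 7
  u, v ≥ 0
Each vertex is the intersection of two constraint boundaries that also satisfies all remaining constraints:
  u = 0 and v = 0 → (0, 0)
  u + v = 7 and v = 0 → (7, 0)
  u + 3v = 14 and u + v = 7 → (3.5, 3.5)
  u + 3v = 14 and u = 0 → (0, 4.667)

Vertices: (0, 0), (7, 0), (3.5, 3.5), (0, 4.667)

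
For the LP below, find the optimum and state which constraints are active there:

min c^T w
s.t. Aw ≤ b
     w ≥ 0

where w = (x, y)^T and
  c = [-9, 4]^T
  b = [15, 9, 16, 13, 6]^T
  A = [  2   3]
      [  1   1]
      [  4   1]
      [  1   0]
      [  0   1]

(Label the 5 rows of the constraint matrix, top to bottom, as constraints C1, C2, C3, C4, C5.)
Optimal: x = 4, y = 0
Slack at optimum:
  C1: slack = 7
  C2: slack = 5
  C3: slack = 0 (binding)
  C4: slack = 9
  C5: slack = 6
  x ≥ 0: x = 4
  y ≥ 0: y = 0 (binding)
Binding constraints: C3, y ≥ 0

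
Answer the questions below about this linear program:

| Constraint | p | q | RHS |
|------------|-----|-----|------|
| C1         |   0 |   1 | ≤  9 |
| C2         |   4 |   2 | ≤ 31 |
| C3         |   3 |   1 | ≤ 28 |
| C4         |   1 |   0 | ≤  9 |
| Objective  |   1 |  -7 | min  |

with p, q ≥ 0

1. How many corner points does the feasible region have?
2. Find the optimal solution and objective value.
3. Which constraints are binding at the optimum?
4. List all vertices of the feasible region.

1. 4
2. p = 0, q = 9, z = -63
3. C1, p ≥ 0
4. (0, 0), (7.75, 0), (3.25, 9), (0, 9)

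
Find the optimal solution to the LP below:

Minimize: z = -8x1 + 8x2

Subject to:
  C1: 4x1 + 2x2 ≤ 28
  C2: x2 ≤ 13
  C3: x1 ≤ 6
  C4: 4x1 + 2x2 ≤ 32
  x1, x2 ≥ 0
x1 = 6, x2 = 0, z = -48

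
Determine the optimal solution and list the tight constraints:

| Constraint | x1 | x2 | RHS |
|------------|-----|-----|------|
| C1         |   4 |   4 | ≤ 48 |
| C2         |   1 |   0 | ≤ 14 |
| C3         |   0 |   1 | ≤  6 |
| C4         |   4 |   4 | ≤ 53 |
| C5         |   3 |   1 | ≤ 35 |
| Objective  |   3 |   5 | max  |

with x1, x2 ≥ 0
Optimal: x1 = 6, x2 = 6
Slack at optimum:
  C1: slack = 0 (binding)
  C2: slack = 8
  C3: slack = 0 (binding)
  C4: slack = 5
  C5: slack = 11
  x1 ≥ 0: x1 = 6
  x2 ≥ 0: x2 = 6
Binding constraints: C1, C3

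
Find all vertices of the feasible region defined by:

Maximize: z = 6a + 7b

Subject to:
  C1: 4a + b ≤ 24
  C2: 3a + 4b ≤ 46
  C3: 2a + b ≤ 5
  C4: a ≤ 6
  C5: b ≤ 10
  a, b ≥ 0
Each vertex is the intersection of two constraint boundaries that also satisfies all remaining constraints:
  a = 0 and b = 0 → (0, 0)
  2a + b = 5 and b = 0 → (2.5, 0)
  2a + b = 5 and a = 0 → (0, 5)

Vertices: (0, 0), (2.5, 0), (0, 5)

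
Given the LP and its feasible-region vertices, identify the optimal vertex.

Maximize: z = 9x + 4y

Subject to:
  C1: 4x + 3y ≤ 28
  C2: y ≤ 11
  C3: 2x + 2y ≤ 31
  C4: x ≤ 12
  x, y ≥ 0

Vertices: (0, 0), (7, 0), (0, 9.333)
(7, 0) with z = 63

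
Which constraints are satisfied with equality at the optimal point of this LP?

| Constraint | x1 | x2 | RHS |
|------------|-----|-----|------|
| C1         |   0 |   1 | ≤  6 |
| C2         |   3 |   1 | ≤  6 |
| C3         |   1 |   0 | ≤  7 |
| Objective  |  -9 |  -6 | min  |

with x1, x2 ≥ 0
Optimal: x1 = 0, x2 = 6
Binding: C1, C2, x1 ≥ 0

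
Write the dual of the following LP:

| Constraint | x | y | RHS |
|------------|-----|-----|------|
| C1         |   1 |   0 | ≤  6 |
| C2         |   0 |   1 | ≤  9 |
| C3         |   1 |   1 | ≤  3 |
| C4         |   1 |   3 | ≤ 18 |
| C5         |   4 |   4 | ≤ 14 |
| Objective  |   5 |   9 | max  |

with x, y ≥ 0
Minimize: z = 6y1 + 9y2 + 3y3 + 18y4 + 14y5

Subject to:
  C1: -y1 - y3 - y4 - 4y5 ≤ -5
  C2: -y2 - y3 - 3y4 - 4y5 ≤ -9
  y1, y2, y3, y4, y5 ≥ 0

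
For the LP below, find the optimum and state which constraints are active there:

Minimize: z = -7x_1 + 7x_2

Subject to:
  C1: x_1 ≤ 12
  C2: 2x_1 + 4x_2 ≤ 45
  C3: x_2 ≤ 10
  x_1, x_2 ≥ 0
Optimal: x_1 = 12, x_2 = 0
Slack at optimum:
  C1: slack = 0 (binding)
  C2: slack = 21
  C3: slack = 10
  x_1 ≥ 0: x_1 = 12
  x_2 ≥ 0: x_2 = 0 (binding)
Binding constraints: C1, x_2 ≥ 0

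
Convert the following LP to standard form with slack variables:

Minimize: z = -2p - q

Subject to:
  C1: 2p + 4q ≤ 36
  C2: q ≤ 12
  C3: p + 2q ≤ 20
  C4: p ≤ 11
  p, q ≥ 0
min z = -2p - q

s.t.
  2p + 4q + s1 = 36
  q + s2 = 12
  p + 2q + s3 = 20
  p + s4 = 11
  p, q, s1, s2, s3, s4 ≥ 0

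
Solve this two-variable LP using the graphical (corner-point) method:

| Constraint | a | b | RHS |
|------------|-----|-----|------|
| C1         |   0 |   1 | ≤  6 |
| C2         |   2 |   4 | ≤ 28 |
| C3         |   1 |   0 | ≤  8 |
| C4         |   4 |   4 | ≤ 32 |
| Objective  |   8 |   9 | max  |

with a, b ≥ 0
a = 2, b = 6, z = 70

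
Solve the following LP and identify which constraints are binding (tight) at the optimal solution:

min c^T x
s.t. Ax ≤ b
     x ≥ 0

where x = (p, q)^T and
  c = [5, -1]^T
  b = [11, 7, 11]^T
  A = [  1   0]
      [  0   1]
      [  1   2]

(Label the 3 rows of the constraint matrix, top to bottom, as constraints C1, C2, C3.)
Optimal: p = 0, q = 5.5
Slack at optimum:
  C1: slack = 11
  C2: slack = 1.5
  C3: slack = 0 (binding)
  p ≥ 0: p = 0 (binding)
  q ≥ 0: q = 5.5
Binding constraints: C3, p ≥ 0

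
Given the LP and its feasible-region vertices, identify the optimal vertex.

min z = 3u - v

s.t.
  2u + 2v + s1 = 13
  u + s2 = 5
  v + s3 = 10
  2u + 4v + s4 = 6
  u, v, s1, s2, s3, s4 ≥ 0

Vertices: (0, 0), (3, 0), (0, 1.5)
(0, 1.5) with z = -1.5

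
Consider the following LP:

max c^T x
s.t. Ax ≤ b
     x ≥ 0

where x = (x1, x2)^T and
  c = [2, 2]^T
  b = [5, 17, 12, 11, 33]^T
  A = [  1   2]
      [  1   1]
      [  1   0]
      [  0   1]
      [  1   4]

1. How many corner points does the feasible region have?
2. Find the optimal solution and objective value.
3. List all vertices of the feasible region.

1. 3
2. x1 = 5, x2 = 0, z = 10
3. (0, 0), (5, 0), (0, 2.5)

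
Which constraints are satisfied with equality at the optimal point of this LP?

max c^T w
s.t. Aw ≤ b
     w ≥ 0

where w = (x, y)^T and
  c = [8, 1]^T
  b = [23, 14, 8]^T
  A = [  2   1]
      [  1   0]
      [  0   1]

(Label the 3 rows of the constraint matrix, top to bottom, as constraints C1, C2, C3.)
Optimal: x = 11.5, y = 0
Slack at optimum:
  C1: slack = 0 (binding)
  C2: slack = 2.5
  C3: slack = 8
  x ≥ 0: x = 11.5
  y ≥ 0: y = 0 (binding)
Binding constraints: C1, y ≥ 0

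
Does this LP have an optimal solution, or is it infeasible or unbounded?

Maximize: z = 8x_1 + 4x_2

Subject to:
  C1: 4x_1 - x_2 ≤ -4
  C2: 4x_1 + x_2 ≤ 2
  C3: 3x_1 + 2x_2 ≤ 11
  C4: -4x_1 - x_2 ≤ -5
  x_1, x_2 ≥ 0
C2 requires 4x_1 + x_2 ≤ 2, while C4 (-4x_1 - x_2 ≤ -5) is equivalent to 4x_1 + x_2 ≥ 5. Together they would need 5 ≤ 4x_1 + x_2 ≤ 2, which is impossible since 5 > 2. No point satisfies all constraints.

Infeasible — the constraint set is empty.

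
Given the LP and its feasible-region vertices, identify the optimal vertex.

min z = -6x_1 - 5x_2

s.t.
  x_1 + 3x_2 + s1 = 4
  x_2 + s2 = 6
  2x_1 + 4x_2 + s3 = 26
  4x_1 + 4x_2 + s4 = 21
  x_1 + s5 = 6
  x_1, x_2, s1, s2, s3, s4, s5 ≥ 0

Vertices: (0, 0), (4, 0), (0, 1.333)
Evaluating z = -6x_1 - 5x_2 at each vertex:
  (0, 0): z = 0
  (4, 0): z = -24
  (0, 1.333): z = -6.667

The smallest value is z = -24, attained at (4, 0).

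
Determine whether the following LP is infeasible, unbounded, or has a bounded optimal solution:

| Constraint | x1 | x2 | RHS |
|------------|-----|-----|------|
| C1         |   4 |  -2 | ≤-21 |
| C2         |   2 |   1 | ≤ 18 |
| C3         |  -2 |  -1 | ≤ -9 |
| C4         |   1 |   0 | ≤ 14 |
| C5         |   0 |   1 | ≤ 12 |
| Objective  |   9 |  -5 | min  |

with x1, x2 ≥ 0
The point (0, 12) satisfies every constraint, so the LP is feasible; the constraints give x1 ≤ 14 and x2 ≤ 12, which with x1, x2 ≥ 0 keep the feasible region inside a bounded box. A feasible, bounded LP attains a finite optimum at a vertex.

Feasible with finite optimum z* = -60 at (0, 12).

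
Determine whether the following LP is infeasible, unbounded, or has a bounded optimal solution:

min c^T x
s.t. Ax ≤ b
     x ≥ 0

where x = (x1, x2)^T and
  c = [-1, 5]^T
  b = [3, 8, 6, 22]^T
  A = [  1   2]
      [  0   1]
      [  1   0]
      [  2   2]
The point (3, 0) satisfies every constraint, so the LP is feasible; the constraints give x1 ≤ 6 and x2 ≤ 8, which with x1, x2 ≥ 0 keep the feasible region inside a bounded box. A feasible, bounded LP attains a finite optimum at a vertex.

The LP has an optimal solution: (3, 0) with z = -3.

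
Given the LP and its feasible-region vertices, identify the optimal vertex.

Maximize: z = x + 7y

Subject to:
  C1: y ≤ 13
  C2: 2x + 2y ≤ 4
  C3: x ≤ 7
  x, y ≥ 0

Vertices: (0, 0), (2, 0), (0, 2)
(0, 2) with z = 14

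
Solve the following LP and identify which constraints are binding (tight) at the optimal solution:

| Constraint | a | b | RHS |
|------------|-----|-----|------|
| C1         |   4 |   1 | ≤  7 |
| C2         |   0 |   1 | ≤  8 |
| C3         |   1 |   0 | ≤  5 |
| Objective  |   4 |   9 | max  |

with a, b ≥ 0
Optimal: a = 0, b = 7
Slack at optimum:
  C1: slack = 0 (binding)
  C2: slack = 1
  C3: slack = 5
  a ≥ 0: a = 0 (binding)
  b ≥ 0: b = 7
Binding constraints: C1, a ≥ 0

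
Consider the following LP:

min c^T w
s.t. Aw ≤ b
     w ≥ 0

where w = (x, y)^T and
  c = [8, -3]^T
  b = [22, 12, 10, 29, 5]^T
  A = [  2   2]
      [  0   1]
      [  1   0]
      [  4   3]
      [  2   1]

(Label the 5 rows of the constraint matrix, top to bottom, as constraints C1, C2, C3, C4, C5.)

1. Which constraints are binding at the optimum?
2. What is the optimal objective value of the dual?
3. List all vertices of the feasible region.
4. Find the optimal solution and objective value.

1. C5, x ≥ 0
2. -15 (by strong duality, equal to the primal optimum)
3. (0, 0), (2.5, 0), (0, 5)
4. x = 0, y = 5, z = -15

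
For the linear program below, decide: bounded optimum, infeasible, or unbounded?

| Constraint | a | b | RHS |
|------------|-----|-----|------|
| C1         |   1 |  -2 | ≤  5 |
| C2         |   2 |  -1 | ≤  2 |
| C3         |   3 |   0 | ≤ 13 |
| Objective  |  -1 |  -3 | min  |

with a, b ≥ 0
Feasible point: (0, 0) satisfies every constraint, so the LP is feasible.
Direction d = (0, 1): for each constraint row a, a·d ≤ 0 —
  (1)(0) + (-2)(1) = -2 ≤ 0
  (2)(0) + (-1)(1) = -1 ≤ 0
  (3)(0) + (0)(1) = 0 ≤ 0
and d ≥ 0, so (0, 0) + t·d stays feasible for every t ≥ 0. Along this ray z = -a - 3b changes by -3 per unit t, so z → −∞.

The LP is unbounded; z can be made arbitrarily small.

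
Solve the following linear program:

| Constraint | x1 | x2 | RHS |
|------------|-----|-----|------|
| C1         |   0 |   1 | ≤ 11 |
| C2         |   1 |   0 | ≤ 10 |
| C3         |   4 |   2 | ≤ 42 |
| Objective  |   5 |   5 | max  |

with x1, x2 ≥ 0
x1 = 5, x2 = 11, z = 80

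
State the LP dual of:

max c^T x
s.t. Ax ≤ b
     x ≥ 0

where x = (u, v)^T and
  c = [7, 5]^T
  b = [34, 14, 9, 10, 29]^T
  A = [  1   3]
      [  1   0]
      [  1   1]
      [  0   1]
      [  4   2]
Minimize: z = 34y1 + 14y2 + 9y3 + 10y4 + 29y5

Subject to:
  C1: -y1 - y2 - y3 - 4y5 ≤ -7
  C2: -3y1 - y3 - y4 - 2y5 ≤ -5
  y1, y2, y3, y4, y5 ≥ 0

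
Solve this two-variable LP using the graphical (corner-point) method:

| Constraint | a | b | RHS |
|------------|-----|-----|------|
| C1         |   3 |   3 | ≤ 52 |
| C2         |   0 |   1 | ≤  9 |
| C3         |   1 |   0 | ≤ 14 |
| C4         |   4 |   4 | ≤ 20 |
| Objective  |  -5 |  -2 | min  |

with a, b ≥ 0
Each vertex is the intersection of two constraint boundaries that also satisfies all remaining constraints:
  a = 0 and b = 0 → (0, 0)
  4a + 4b = 20 and b = 0 → (5, 0)
  4a + 4b = 20 and a = 0 → (0, 5)

Evaluating z = -5a - 2b at each vertex:
  (0, 0): z = 0
  (5, 0): z = -25
  (0, 5): z = -10

The minimum is at (5, 0) with z = -25.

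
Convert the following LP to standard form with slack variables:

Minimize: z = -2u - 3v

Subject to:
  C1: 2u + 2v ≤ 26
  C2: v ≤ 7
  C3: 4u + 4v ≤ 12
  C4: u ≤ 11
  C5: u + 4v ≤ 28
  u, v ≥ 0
min z = -2u - 3v

s.t.
  2u + 2v + s1 = 26
  v + s2 = 7
  4u + 4v + s3 = 12
  u + s4 = 11
  u + 4v + s5 = 28
  u, v, s1, s2, s3, s4, s5 ≥ 0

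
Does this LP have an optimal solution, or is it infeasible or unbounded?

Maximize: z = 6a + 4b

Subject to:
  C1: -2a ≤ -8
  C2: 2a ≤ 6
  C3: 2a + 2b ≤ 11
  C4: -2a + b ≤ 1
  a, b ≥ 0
C2 requires 2a ≤ 6, while C1 (-2a ≤ -8) is equivalent to 2a ≥ 8. Together they would need 8 ≤ 2a ≤ 6, which is impossible since 8 > 6. No point satisfies all constraints.

Infeasible — the constraint set is empty.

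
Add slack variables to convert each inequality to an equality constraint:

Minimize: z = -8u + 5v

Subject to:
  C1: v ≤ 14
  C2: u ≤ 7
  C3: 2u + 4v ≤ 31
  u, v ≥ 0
min z = -8u + 5v

s.t.
  v + s1 = 14
  u + s2 = 7
  2u + 4v + s3 = 31
  u, v, s1, s2, s3 ≥ 0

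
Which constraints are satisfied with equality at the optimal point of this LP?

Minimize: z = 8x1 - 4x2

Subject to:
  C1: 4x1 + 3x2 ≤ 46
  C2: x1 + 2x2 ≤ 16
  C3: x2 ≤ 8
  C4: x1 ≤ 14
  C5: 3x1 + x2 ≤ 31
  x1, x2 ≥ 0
Optimal: x1 = 0, x2 = 8
Binding: C2, C3, x1 ≥ 0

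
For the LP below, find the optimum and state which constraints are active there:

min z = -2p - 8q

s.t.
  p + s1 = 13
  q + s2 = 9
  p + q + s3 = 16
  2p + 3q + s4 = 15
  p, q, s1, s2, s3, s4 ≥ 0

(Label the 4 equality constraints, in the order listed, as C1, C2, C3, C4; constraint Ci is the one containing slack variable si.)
Optimal: p = 0, q = 5
Slack at optimum:
  C1: slack = 13
  C2: slack = 4
  C3: slack = 11
  C4: slack = 0 (binding)
  p ≥ 0: p = 0 (binding)
  q ≥ 0: q = 5
Binding constraints: C4, p ≥ 0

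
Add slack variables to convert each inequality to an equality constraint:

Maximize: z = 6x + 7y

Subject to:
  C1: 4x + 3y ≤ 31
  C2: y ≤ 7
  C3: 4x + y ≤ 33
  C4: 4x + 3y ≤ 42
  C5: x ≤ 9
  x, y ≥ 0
max z = 6x + 7y

s.t.
  4x + 3y + s1 = 31
  y + s2 = 7
  4x + y + s3 = 33
  4x + 3y + s4 = 42
  x + s5 = 9
  x, y, s1, s2, s3, s4, s5 ≥ 0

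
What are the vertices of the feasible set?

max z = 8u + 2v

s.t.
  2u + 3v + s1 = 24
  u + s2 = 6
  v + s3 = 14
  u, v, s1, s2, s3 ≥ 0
Each vertex is the intersection of two constraint boundaries that also satisfies all remaining constraints:
  u = 0 and v = 0 → (0, 0)
  u = 6 and v = 0 → (6, 0)
  2u + 3v = 24 and u = 6 → (6, 4)
  2u + 3v = 24 and u = 0 → (0, 8)

Vertices: (0, 0), (6, 0), (6, 4), (0, 8)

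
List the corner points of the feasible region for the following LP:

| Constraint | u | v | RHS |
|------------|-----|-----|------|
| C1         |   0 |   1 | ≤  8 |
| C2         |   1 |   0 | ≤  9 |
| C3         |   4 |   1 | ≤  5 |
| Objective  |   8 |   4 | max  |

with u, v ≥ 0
Each vertex is the intersection of two constraint boundaries that also satisfies all remaining constraints:
  u = 0 and v = 0 → (0, 0)
  4u + v = 5 and v = 0 → (1.25, 0)
  4u + v = 5 and u = 0 → (0, 5)

Vertices: (0, 0), (1.25, 0), (0, 5)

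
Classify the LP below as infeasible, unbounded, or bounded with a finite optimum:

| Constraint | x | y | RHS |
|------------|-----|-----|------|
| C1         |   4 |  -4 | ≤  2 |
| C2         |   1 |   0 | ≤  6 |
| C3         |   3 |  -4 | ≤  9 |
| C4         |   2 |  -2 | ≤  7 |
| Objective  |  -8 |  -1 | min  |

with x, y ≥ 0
Feasible point: (0, 0) satisfies every constraint, so the LP is feasible.
Direction d = (0, 1): for each constraint row a, a·d ≤ 0 —
  (4)(0) + (-4)(1) = -4 ≤ 0
  (1)(0) + (0)(1) = 0 ≤ 0
  (3)(0) + (-4)(1) = -4 ≤ 0
  (2)(0) + (-2)(1) = -2 ≤ 0
and d ≥ 0, so (0, 0) + t·d stays feasible for every t ≥ 0. Along this ray z = -8x - y changes by -1 per unit t, so z → −∞.

The LP is unbounded; z can be made arbitrarily small.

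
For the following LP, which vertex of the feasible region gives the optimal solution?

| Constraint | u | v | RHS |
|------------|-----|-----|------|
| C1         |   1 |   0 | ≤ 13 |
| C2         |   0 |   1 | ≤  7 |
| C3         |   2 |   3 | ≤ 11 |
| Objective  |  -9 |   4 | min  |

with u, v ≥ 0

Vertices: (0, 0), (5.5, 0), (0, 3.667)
Evaluating z = -9u + 4v at each vertex:
  (0, 0): z = 0
  (5.5, 0): z = -49.5
  (0, 3.667): z = 14.67

The smallest value is z = -49.5, attained at (5.5, 0).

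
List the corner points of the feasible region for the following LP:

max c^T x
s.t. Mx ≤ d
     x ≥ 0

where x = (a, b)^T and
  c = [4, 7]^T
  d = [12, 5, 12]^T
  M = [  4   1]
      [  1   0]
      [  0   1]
Each vertex is the intersection of two constraint boundaries that also satisfies all remaining constraints:
  a = 0 and b = 0 → (0, 0)
  4a + b = 12 and b = 0 → (3, 0)
  4a + b = 12 and b = 12 → (0, 12)

Vertices: (0, 0), (3, 0), (0, 12)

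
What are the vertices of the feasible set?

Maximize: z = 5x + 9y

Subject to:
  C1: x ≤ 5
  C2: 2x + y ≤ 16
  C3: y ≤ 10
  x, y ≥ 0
Each vertex is the intersection of two constraint boundaries that also satisfies all remaining constraints:
  x = 0 and y = 0 → (0, 0)
  x = 5 and y = 0 → (5, 0)
  x = 5 and 2x + y = 16 → (5, 6)
  2x + y = 16 and y = 10 → (3, 10)
  y = 10 and x = 0 → (0, 10)

Vertices: (0, 0), (5, 0), (5, 6), (3, 10), (0, 10)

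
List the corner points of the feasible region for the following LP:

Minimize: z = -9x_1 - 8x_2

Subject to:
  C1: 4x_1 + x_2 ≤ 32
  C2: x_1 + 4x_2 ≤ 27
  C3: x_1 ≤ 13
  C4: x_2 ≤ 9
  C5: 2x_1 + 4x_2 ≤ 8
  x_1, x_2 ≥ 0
Each vertex is the intersection of two constraint boundaries that also satisfies all remaining constraints:
  x_1 = 0 and x_2 = 0 → (0, 0)
  2x_1 + 4x_2 = 8 and x_2 = 0 → (4, 0)
  2x_1 + 4x_2 = 8 and x_1 = 0 → (0, 2)

Vertices: (0, 0), (4, 0), (0, 2)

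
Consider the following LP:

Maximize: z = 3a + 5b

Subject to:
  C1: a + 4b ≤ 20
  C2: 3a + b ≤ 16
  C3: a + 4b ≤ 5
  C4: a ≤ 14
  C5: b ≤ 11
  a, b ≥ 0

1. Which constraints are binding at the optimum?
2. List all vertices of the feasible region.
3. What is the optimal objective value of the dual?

1. C3, b ≥ 0
2. (0, 0), (5, 0), (0, 1.25)
3. 15 (by strong duality, equal to the primal optimum)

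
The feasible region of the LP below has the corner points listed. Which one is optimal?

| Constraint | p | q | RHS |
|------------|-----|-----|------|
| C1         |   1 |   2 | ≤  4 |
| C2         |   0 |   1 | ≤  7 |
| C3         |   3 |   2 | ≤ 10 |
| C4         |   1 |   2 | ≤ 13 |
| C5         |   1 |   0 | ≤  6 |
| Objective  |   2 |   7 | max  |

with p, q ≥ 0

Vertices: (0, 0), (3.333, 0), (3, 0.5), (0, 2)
Evaluating z = 2p + 7q at each vertex:
  (0, 0): z = 0
  (3.333, 0): z = 6.667
  (3, 0.5): z = 9.5
  (0, 2): z = 14

The largest value is z = 14, attained at (0, 2).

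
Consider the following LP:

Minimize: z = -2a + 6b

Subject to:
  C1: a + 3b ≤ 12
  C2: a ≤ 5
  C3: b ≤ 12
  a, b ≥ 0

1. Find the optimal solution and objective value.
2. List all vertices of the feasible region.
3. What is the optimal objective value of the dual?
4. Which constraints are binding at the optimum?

1. a = 5, b = 0, z = -10
2. (0, 0), (5, 0), (5, 2.333), (0, 4)
3. -10 (by strong duality, equal to the primal optimum)
4. C2, b ≥ 0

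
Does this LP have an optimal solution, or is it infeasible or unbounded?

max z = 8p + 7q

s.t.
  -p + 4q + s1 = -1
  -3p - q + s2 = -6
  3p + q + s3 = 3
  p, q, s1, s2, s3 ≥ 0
The row 3p + q + s3 = 3 with s3 ≥ 0 requires 3p + q ≤ 3, while the row -3p - q + s2 = -6 with s2 ≥ 0 is equivalent to 3p + q ≥ 6. Together they would need 6 ≤ 3p + q ≤ 3, which is impossible since 6 > 3. No point satisfies all constraints.

Infeasible: no point satisfies all constraints simultaneously.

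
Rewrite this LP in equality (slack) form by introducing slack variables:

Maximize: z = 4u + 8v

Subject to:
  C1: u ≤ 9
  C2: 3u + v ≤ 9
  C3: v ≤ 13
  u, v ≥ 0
max z = 4u + 8v

s.t.
  u + s1 = 9
  3u + v + s2 = 9
  v + s3 = 13
  u, v, s1, s2, s3 ≥ 0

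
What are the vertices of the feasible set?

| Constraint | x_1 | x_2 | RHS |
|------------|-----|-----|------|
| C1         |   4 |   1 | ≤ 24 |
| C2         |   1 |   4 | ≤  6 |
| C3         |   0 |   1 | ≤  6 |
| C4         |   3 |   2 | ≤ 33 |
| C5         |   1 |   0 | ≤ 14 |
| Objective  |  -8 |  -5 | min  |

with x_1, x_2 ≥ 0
Each vertex is the intersection of two constraint boundaries that also satisfies all remaining constraints:
  x_1 = 0 and x_2 = 0 → (0, 0)
  4x_1 + x_2 = 24 and x_1 + 4x_2 = 6 → (6, 0)
  x_1 + 4x_2 = 6 and x_1 = 0 → (0, 1.5)

Vertices: (0, 0), (6, 0), (0, 1.5)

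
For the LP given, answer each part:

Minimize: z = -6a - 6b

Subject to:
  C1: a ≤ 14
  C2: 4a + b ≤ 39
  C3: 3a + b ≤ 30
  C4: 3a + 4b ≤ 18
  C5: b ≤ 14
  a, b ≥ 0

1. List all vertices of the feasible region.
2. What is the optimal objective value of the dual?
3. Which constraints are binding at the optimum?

1. (0, 0), (6, 0), (0, 4.5)
2. -36 (by strong duality, equal to the primal optimum)
3. C4, b ≥ 0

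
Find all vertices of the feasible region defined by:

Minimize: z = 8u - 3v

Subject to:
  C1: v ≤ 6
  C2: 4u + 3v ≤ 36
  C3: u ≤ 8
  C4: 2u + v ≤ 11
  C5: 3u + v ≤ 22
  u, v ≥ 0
Each vertex is the intersection of two constraint boundaries that also satisfies all remaining constraints:
  u = 0 and v = 0 → (0, 0)
  2u + v = 11 and v = 0 → (5.5, 0)
  v = 6 and 2u + v = 11 → (2.5, 6)
  v = 6 and u = 0 → (0, 6)

Vertices: (0, 0), (5.5, 0), (2.5, 6), (0, 6)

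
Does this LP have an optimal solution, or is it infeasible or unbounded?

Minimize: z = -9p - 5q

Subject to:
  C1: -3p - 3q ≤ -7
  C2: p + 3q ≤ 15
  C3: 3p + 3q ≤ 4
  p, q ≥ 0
C3 requires 3p + 3q ≤ 4, while C1 (-3p - 3q ≤ -7) is equivalent to 3p + 3q ≥ 7. Together they would need 7 ≤ 3p + 3q ≤ 4, which is impossible since 7 > 4. No point satisfies all constraints.

Infeasible: no point satisfies all constraints simultaneously.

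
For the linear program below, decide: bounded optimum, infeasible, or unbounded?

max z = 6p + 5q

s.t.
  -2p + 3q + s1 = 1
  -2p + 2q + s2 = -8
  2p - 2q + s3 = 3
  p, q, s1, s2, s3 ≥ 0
The row 2p - 2q + s3 = 3 with s3 ≥ 0 requires 2p - 2q ≤ 3, while the row -2p + 2q + s2 = -8 with s2 ≥ 0 is equivalent to 2p - 2q ≥ 8. Together they would need 8 ≤ 2p - 2q ≤ 3, which is impossible since 8 > 3. No point satisfies all constraints.

Infeasible — the constraint set is empty.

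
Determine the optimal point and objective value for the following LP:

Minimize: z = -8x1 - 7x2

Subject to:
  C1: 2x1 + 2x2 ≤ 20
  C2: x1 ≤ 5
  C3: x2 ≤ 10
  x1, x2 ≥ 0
x1 = 5, x2 = 5, z = -75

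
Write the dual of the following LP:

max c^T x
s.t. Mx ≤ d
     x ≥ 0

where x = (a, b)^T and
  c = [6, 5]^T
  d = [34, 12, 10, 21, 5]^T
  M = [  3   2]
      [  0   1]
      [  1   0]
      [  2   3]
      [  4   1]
Minimize: z = 34y1 + 12y2 + 10y3 + 21y4 + 5y5

Subject to:
  C1: -3y1 - y3 - 2y4 - 4y5 ≤ -6
  C2: -2y1 - y2 - 3y4 - y5 ≤ -5
  y1, y2, y3, y4, y5 ≥ 0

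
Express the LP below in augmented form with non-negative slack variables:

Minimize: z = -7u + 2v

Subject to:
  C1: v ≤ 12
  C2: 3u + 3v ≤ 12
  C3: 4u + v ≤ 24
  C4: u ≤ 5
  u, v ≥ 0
min z = -7u + 2v

s.t.
  v + s1 = 12
  3u + 3v + s2 = 12
  4u + v + s3 = 24
  u + s4 = 5
  u, v, s1, s2, s3, s4 ≥ 0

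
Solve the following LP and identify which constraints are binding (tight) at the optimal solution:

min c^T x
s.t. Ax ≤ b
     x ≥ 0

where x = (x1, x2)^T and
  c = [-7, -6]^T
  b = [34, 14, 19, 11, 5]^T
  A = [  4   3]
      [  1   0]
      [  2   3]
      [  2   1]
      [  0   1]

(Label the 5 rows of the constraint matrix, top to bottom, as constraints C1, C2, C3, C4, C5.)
Optimal: x1 = 3.5, x2 = 4
Slack at optimum:
  C1: slack = 8
  C2: slack = 10.5
  C3: slack = 0 (binding)
  C4: slack = 0 (binding)
  C5: slack = 1
  x1 ≥ 0: x1 = 3.5
  x2 ≥ 0: x2 = 4
Binding constraints: C3, C4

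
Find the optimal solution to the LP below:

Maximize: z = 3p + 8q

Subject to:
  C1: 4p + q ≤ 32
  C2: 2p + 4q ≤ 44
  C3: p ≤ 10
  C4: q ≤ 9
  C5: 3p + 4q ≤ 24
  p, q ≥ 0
p = 0, q = 6, z = 48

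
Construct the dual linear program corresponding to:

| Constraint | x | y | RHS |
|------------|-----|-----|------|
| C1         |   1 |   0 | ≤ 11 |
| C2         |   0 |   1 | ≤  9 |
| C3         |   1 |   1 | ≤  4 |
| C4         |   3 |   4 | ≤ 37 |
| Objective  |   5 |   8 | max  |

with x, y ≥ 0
Minimize: z = 11y1 + 9y2 + 4y3 + 37y4

Subject to:
  C1: -y1 - y3 - 3y4 ≤ -5
  C2: -y2 - y3 - 4y4 ≤ -8
  y1, y2, y3, y4 ≥ 0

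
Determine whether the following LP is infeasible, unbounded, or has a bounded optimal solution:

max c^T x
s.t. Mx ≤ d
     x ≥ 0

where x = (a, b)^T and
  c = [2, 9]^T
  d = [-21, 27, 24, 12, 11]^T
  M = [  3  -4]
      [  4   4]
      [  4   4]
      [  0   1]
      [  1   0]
The point (0, 6) satisfies every constraint, so the LP is feasible; the constraints give a ≤ 11 and b ≤ 12, which with a, b ≥ 0 keep the feasible region inside a bounded box. A feasible, bounded LP attains a finite optimum at a vertex.

Evaluating z = 2a + 9b at each vertex:
  (0, 5.25): z = 47.25
  (0.4286, 5.571): z = 51
  (0, 6): z = 54

The LP has an optimal solution: (0, 6) with z = 54.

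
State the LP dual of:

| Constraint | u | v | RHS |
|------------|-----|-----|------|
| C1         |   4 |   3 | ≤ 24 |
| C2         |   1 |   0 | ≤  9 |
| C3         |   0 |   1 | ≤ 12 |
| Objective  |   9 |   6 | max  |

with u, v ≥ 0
Minimize: z = 24y1 + 9y2 + 12y3

Subject to:
  C1: -4y1 - y2 ≤ -9
  C2: -3y1 - y3 ≤ -6
  y1, y2, y3 ≥ 0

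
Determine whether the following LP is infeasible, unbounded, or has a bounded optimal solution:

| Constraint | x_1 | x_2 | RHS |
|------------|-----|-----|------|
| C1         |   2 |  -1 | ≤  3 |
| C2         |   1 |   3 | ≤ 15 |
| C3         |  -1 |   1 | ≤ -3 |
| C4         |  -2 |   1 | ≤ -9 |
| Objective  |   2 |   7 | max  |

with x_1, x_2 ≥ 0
C1 requires 2x_1 - x_2 ≤ 3, while C4 (-2x_1 + x_2 ≤ -9) is equivalent to 2x_1 - x_2 ≥ 9. Together they would need 9 ≤ 2x_1 - x_2 ≤ 3, which is impossible since 9 > 3. No point satisfies all constraints.

Infeasible — the constraint set is empty.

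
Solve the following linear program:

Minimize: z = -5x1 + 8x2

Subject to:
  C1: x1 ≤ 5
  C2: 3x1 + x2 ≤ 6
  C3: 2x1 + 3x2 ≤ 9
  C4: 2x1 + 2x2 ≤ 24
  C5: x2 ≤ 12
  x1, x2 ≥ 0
Each vertex is the intersection of two constraint boundaries that also satisfies all remaining constraints:
  x1 = 0 and x2 = 0 → (0, 0)
  3x1 + x2 = 6 and x2 = 0 → (2, 0)
  3x1 + x2 = 6 and 2x1 + 3x2 = 9 → (1.286, 2.143)
  2x1 + 3x2 = 9 and x1 = 0 → (0, 3)

Evaluating z = -5x1 + 8x2 at each vertex:
  (0, 0): z = 0
  (2, 0): z = -10
  (1.286, 2.143): z = 10.71
  (0, 3): z = 24

The minimum is at (2, 0) with z = -10.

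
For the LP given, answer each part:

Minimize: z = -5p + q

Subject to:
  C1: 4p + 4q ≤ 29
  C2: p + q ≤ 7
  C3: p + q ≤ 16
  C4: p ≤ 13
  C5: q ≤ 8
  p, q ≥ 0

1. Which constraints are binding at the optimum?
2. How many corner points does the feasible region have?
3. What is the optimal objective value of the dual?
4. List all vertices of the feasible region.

1. C2, q ≥ 0
2. 3
3. -35 (by strong duality, equal to the primal optimum)
4. (0, 0), (7, 0), (0, 7)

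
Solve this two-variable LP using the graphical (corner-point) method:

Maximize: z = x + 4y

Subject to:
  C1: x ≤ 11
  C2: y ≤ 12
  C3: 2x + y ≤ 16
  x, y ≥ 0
Each vertex is the intersection of two constraint boundaries that also satisfies all remaining constraints:
  x = 0 and y = 0 → (0, 0)
  2x + y = 16 and y = 0 → (8, 0)
  y = 12 and 2x + y = 16 → (2, 12)
  y = 12 and x = 0 → (0, 12)

Evaluating z = x + 4y at each vertex:
  (0, 0): z = 0
  (8, 0): z = 8
  (2, 12): z = 50
  (0, 12): z = 48

The maximum is at (2, 12) with z = 50.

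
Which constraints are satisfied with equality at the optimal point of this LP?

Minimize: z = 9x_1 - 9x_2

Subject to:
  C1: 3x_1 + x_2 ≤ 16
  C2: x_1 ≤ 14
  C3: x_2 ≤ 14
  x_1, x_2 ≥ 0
Optimal: x_1 = 0, x_2 = 14
Binding: C3, x_1 ≥ 0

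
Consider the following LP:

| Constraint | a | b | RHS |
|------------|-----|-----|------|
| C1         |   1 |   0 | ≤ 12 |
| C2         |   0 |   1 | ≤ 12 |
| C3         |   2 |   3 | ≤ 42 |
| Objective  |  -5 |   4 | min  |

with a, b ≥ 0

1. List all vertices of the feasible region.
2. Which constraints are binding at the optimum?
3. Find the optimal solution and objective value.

1. (0, 0), (12, 0), (12, 6), (3, 12), (0, 12)
2. C1, b ≥ 0
3. a = 12, b = 0, z = -60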